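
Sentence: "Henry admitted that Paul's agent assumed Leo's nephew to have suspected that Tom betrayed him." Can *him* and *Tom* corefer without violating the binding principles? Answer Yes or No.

No

*Tom* is an R-expression; Principle C requires it to be free (not bound by any c-commanding expression).
— him: object of the clause headed by 'betrayed'; the R-expression locally c-commands the pronoun — coreference blocked (Principle B on the pronoun).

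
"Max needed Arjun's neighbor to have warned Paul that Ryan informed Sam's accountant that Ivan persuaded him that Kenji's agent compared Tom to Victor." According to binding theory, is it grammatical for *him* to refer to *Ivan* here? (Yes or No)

No

*Ivan* is an R-expression; Principle C requires it to be free (not bound by any c-commanding expression).
— him: object of the clause headed by 'persuaded'; the R-expression locally c-commands the pronoun — coreference blocked (Principle B on the pronoun).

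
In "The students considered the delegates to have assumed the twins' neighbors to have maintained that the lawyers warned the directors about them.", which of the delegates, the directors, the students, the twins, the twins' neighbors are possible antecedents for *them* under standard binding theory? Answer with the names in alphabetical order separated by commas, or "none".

the delegates, the students, the twins, the twins' neighbors

*them* is a pronoun; Principle B requires it to be free in its binding domain — the clause headed by 'warned'.
— the delegates: subject of the clause headed by 'assumed'; c-commands the pronoun but lies outside its binding domain — allowed.
— the directors: object of the clause headed by 'warned'; c-commands the pronoun within its binding domain — blocked (Principle B).
— the students: subject of the matrix clause; c-commands the pronoun but lies outside its binding domain — allowed.
— the twins: possessor inside the subject DP of the clause headed by 'maintained'; does not c-command the pronoun — Principle B does not apply; allowed.
— the twins' neighbors: subject of the clause headed by 'maintained'; c-commands the pronoun but lies outside its binding domain — allowed.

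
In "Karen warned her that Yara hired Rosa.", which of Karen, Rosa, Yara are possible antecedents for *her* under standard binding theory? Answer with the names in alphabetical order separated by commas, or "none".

*her* is a pronoun; Principle B requires it to be free in its binding domain — the matrix clause.
— Karen: subject of the matrix clause; c-commands the pronoun within its binding domain — blocked (Principle B).
— Rosa: object of the clause headed by 'hired'; is c-commanded by the pronoun; coreference would bind this R-expression — blocked (Principle C).
— Yara: subject of the clause headed by 'hired'; is c-commanded by the pronoun; coreference would bind this R-expression — blocked (Principle C).

none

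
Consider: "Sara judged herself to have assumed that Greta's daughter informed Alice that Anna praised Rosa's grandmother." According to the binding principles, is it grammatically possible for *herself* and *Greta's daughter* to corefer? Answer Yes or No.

No

*herself* is a reflexive; Principle A requires it to be bound within its binding domain — the matrix clause.
— Greta's daughter: subject of the clause headed by 'informed'; does not c-command the reflexive — cannot bind it (Principle A).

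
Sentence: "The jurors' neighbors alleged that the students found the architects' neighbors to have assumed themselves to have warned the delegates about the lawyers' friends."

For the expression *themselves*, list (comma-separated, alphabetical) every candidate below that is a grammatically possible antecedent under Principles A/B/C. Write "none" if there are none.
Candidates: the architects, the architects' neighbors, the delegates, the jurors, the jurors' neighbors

*themselves* is a reflexive; Principle A requires it to be bound within its binding domain — the clause headed by 'assumed'.
— the architects: possessor inside the subject DP of the clause headed by 'assumed'; does not c-command the reflexive — cannot bind it (Principle A).
— the architects' neighbors: subject of the clause headed by 'assumed'; c-commands the reflexive within its binding domain — allowed (Principle A).
— the delegates: object of the clause headed by 'warned'; does not c-command the reflexive — cannot bind it (Principle A).
— the jurors: possessor inside the subject DP of the matrix clause; does not c-command the reflexive — cannot bind it (Principle A).
— the jurors' neighbors: subject of the matrix clause; c-commands the reflexive but lies outside its binding domain — cannot bind it (Principle A).

the architects' neighbors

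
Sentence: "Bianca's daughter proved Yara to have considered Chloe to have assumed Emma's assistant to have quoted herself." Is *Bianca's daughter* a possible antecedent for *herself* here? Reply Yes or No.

No

*herself* is a reflexive; Principle A requires it to be bound within its binding domain — the clause headed by 'quoted'.
— Bianca's daughter: subject of the matrix clause; c-commands the reflexive but lies outside its binding domain — cannot bind it (Principle A).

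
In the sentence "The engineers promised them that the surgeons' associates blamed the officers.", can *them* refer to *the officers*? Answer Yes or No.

*them* is a pronoun; Principle B requires it to be free in its binding domain — the matrix clause.
— the officers: object of the clause headed by 'blamed'; is c-commanded by the pronoun; coreference would bind this R-expression — blocked (Principle C).

No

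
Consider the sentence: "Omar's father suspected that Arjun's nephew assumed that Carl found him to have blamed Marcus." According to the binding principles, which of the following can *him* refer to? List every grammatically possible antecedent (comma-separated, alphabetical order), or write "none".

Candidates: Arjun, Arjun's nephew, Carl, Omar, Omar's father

Arjun, Arjun's nephew, Omar, Omar's father

*him* is a pronoun; Principle B requires it to be free in its binding domain — the clause headed by 'found'.
— Arjun: possessor inside the subject DP of the clause headed by 'assumed'; does not c-command the pronoun — Principle B does not apply; allowed.
— Arjun's nephew: subject of the clause headed by 'assumed'; c-commands the pronoun but lies outside its binding domain — allowed.
— Carl: subject of the clause headed by 'found'; c-commands the pronoun within its binding domain — blocked (Principle B).
— Omar: possessor inside the subject DP of the matrix clause; does not c-command the pronoun — Principle B does not apply; allowed.
— Omar's father: subject of the matrix clause; c-commands the pronoun but lies outside its binding domain — allowed.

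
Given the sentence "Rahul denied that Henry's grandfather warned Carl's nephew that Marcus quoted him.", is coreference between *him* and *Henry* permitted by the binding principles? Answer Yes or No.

*him* is a pronoun; Principle B requires it to be free in its binding domain — the clause headed by 'quoted'.
— Henry: possessor inside the subject DP of the clause headed by 'warned'; does not c-command the pronoun — Principle B does not apply; allowed.

Yes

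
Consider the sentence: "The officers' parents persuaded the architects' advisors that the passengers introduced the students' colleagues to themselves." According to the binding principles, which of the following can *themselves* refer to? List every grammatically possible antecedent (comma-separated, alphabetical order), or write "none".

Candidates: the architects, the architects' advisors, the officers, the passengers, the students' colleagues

*themselves* is a reflexive; Principle A requires it to be bound within its binding domain — the clause headed by 'introduced'.
— the architects: possessor inside the object DP of the matrix clause; does not c-command the reflexive — cannot bind it (Principle A).
— the architects' advisors: object of the matrix clause; c-commands the reflexive but lies outside its binding domain — cannot bind it (Principle A).
— the officers: possessor inside the subject DP of the matrix clause; does not c-command the reflexive — cannot bind it (Principle A).
— the passengers: subject of the clause headed by 'introduced'; c-commands the reflexive within its binding domain — allowed (Principle A).
— the students' colleagues: object of the clause headed by 'introduced'; c-commands the reflexive within its binding domain — allowed (Principle A).

the passengers, the students' colleagues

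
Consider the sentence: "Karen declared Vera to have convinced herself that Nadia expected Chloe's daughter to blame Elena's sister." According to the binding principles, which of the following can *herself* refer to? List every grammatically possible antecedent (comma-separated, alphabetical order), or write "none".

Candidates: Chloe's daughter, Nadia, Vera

Vera

*herself* is a reflexive; Principle A requires it to be bound within its binding domain — the clause headed by 'convinced'.
— Chloe's daughter: subject of the clause headed by 'blame'; does not c-command the reflexive — cannot bind it (Principle A).
— Nadia: subject of the clause headed by 'expected'; does not c-command the reflexive — cannot bind it (Principle A).
— Vera: subject of the clause headed by 'convinced'; c-commands the reflexive within its binding domain — allowed (Principle A).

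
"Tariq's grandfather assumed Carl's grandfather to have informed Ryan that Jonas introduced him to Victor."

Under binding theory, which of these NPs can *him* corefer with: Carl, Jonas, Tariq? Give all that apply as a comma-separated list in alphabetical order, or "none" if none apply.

Carl, Tariq

*him* is a pronoun; Principle B requires it to be free in its binding domain — the clause headed by 'introduced'.
— Carl: possessor inside the subject DP of the clause headed by 'informed'; does not c-command the pronoun — Principle B does not apply; allowed.
— Jonas: subject of the clause headed by 'introduced'; c-commands the pronoun within its binding domain — blocked (Principle B).
— Tariq: possessor inside the subject DP of the matrix clause; does not c-command the pronoun — Principle B does not apply; allowed.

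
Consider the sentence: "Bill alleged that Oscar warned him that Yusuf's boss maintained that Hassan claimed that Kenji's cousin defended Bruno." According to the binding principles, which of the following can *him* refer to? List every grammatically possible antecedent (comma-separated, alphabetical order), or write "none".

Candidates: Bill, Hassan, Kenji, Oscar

Bill

*him* is a pronoun; Principle B requires it to be free in its binding domain — the clause headed by 'warned'.
— Bill: subject of the matrix clause; c-commands the pronoun but lies outside its binding domain — allowed.
— Hassan: subject of the clause headed by 'claimed'; is c-commanded by the pronoun; coreference would bind this R-expression — blocked (Principle C).
— Kenji: possessor inside the subject DP of the clause headed by 'defended'; is c-commanded by the pronoun; coreference would bind this R-expression — blocked (Principle C).
— Oscar: subject of the clause headed by 'warned'; c-commands the pronoun within its binding domain — blocked (Principle B).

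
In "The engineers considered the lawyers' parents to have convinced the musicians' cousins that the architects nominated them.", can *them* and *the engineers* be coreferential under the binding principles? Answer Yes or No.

*the engineers* is an R-expression; Principle C requires it to be free (not bound by any c-commanding expression).
— them: object of the clause headed by 'nominated'; the pronoun does not c-command the R-expression — coreference allowed.

Yes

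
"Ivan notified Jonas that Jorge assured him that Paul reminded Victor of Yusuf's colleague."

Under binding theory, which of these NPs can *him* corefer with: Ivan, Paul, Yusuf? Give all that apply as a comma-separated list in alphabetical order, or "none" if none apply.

Ivan

*him* is a pronoun; Principle B requires it to be free in its binding domain — the clause headed by 'assured'.
— Ivan: subject of the matrix clause; c-commands the pronoun but lies outside its binding domain — allowed.
— Paul: subject of the clause headed by 'reminded'; is c-commanded by the pronoun; coreference would bind this R-expression — blocked (Principle C).
— Yusuf: possessor inside the second object DP of the clause headed by 'reminded'; is c-commanded by the pronoun; coreference would bind this R-expression — blocked (Principle C).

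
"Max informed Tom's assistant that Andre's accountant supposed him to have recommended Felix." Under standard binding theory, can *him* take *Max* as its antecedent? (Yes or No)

*him* is a pronoun; Principle B requires it to be free in its binding domain — the clause headed by 'supposed'.
— Max: subject of the matrix clause; c-commands the pronoun but lies outside its binding domain — allowed.

Yes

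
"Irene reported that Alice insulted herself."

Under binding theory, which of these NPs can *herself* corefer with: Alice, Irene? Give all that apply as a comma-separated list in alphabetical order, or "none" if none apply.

*herself* is a reflexive; Principle A requires it to be bound within its binding domain — the clause headed by 'insulted'.
— Alice: subject of the clause headed by 'insulted'; c-commands the reflexive within its binding domain — allowed (Principle A).
— Irene: subject of the matrix clause; c-commands the reflexive but lies outside its binding domain — cannot bind it (Principle A).

Alice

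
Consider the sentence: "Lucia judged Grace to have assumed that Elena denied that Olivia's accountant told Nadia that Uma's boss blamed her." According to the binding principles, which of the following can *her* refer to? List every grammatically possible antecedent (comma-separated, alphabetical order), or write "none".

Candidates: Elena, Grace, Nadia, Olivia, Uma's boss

Elena, Grace, Nadia, Olivia

*her* is a pronoun; Principle B requires it to be free in its binding domain — the clause headed by 'blamed'.
— Elena: subject of the clause headed by 'denied'; c-commands the pronoun but lies outside its binding domain — allowed.
— Grace: subject of the clause headed by 'assumed'; c-commands the pronoun but lies outside its binding domain — allowed.
— Nadia: object of the clause headed by 'told'; c-commands the pronoun but lies outside its binding domain — allowed.
— Olivia: possessor inside the subject DP of the clause headed by 'told'; does not c-command the pronoun — Principle B does not apply; allowed.
— Uma's boss: subject of the clause headed by 'blamed'; c-commands the pronoun within its binding domain — blocked (Principle B).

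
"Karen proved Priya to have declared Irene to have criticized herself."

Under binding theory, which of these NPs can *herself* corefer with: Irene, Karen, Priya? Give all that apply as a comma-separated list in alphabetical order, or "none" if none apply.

*herself* is a reflexive; Principle A requires it to be bound within its binding domain — the clause headed by 'criticized'.
— Irene: subject of the clause headed by 'criticized'; c-commands the reflexive within its binding domain — allowed (Principle A).
— Karen: subject of the matrix clause; c-commands the reflexive but lies outside its binding domain — cannot bind it (Principle A).
— Priya: subject of the clause headed by 'declared'; c-commands the reflexive but lies outside its binding domain — cannot bind it (Principle A).

Irene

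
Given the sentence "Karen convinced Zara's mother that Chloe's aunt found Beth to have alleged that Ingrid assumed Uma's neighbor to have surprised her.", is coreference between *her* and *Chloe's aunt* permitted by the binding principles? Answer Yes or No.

Yes

*her* is a pronoun; Principle B requires it to be free in its binding domain — the clause headed by 'surprised'.
— Chloe's aunt: subject of the clause headed by 'found'; c-commands the pronoun but lies outside its binding domain — allowed.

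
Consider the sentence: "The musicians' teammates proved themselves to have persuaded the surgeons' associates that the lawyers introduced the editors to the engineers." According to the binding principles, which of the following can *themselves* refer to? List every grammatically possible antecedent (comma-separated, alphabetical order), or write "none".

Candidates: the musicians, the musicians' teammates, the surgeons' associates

the musicians' teammates

*themselves* is a reflexive; Principle A requires it to be bound within its binding domain — the matrix clause.
— the musicians: possessor inside the subject DP of the matrix clause; does not c-command the reflexive — cannot bind it (Principle A).
— the musicians' teammates: subject of the matrix clause; c-commands the reflexive within its binding domain — allowed (Principle A).
— the surgeons' associates: object of the clause headed by 'persuaded'; does not c-command the reflexive — cannot bind it (Principle A).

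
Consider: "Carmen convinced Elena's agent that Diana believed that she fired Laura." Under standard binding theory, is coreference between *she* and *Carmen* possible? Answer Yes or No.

*Carmen* is an R-expression; Principle C requires it to be free (not bound by any c-commanding expression).
— she: subject of the clause headed by 'fired'; the pronoun does not c-command the R-expression — coreference allowed.

Yes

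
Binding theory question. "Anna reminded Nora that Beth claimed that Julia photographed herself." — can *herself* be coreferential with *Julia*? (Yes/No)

*herself* is a reflexive; Principle A requires it to be bound within its binding domain — the clause headed by 'photographed'.
— Julia: subject of the clause headed by 'photographed'; c-commands the reflexive within its binding domain — allowed (Principle A).

Yes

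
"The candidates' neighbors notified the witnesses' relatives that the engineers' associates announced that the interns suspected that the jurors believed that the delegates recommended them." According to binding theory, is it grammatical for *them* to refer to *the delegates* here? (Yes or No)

*the delegates* is an R-expression; Principle C requires it to be free (not bound by any c-commanding expression).
— them: object of the clause headed by 'recommended'; the R-expression locally c-commands the pronoun — coreference blocked (Principle B on the pronoun).

No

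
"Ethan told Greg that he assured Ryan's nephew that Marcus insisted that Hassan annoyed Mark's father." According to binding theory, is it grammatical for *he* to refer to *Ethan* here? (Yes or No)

*Ethan* is an R-expression; Principle C requires it to be free (not bound by any c-commanding expression).
— he: subject of the clause headed by 'assured'; the pronoun does not c-command the R-expression — coreference allowed.

Yes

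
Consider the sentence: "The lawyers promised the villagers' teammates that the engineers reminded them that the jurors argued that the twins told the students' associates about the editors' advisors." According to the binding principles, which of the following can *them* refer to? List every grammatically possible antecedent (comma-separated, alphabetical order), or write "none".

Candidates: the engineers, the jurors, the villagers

the villagers

*them* is a pronoun; Principle B requires it to be free in its binding domain — the clause headed by 'reminded'.
— the engineers: subject of the clause headed by 'reminded'; c-commands the pronoun within its binding domain — blocked (Principle B).
— the jurors: subject of the clause headed by 'argued'; is c-commanded by the pronoun; coreference would bind this R-expression — blocked (Principle C).
— the villagers: possessor inside the object DP of the matrix clause; does not c-command the pronoun — Principle B does not apply; allowed.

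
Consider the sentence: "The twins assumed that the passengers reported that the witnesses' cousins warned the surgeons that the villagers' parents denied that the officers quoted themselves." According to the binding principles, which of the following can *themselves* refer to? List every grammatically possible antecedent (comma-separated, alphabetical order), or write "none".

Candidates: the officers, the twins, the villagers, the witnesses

*themselves* is a reflexive; Principle A requires it to be bound within its binding domain — the clause headed by 'quoted'.
— the officers: subject of the clause headed by 'quoted'; c-commands the reflexive within its binding domain — allowed (Principle A).
— the twins: subject of the matrix clause; c-commands the reflexive but lies outside its binding domain — cannot bind it (Principle A).
— the villagers: possessor inside the subject DP of the clause headed by 'denied'; does not c-command the reflexive — cannot bind it (Principle A).
— the witnesses: possessor inside the subject DP of the clause headed by 'warned'; does not c-command the reflexive — cannot bind it (Principle A).

the officers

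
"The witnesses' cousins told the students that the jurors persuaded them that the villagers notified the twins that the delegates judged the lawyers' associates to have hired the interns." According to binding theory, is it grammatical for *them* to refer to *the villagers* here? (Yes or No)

No

*the villagers* is an R-expression; Principle C requires it to be free (not bound by any c-commanding expression).
— them: object of the clause headed by 'persuaded'; the pronoun c-commands the R-expression — coreference blocked (Principle C).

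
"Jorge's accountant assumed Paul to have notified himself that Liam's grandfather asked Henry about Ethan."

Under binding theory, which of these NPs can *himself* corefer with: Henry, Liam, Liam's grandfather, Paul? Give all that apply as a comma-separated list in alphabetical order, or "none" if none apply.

Paul

*himself* is a reflexive; Principle A requires it to be bound within its binding domain — the clause headed by 'notified'.
— Henry: object of the clause headed by 'asked'; does not c-command the reflexive — cannot bind it (Principle A).
— Liam: possessor inside the subject DP of the clause headed by 'asked'; does not c-command the reflexive — cannot bind it (Principle A).
— Liam's grandfather: subject of the clause headed by 'asked'; does not c-command the reflexive — cannot bind it (Principle A).
— Paul: subject of the clause headed by 'notified'; c-commands the reflexive within its binding domain — allowed (Principle A).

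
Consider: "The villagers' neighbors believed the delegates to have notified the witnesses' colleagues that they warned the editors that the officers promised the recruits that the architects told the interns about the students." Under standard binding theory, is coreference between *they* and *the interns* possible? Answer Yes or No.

*the interns* is an R-expression; Principle C requires it to be free (not bound by any c-commanding expression).
— they: subject of the clause headed by 'warned'; the pronoun c-commands the R-expression — coreference blocked (Principle C).

No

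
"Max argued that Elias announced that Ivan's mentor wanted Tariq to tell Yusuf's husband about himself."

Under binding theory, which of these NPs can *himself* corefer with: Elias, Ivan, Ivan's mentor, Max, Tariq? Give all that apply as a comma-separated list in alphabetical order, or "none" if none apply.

Tariq

*himself* is a reflexive; Principle A requires it to be bound within its binding domain — the clause headed by 'tell'.
— Elias: subject of the clause headed by 'announced'; c-commands the reflexive but lies outside its binding domain — cannot bind it (Principle A).
— Ivan: possessor inside the subject DP of the clause headed by 'wanted'; does not c-command the reflexive — cannot bind it (Principle A).
— Ivan's mentor: subject of the clause headed by 'wanted'; c-commands the reflexive but lies outside its binding domain — cannot bind it (Principle A).
— Max: subject of the matrix clause; c-commands the reflexive but lies outside its binding domain — cannot bind it (Principle A).
— Tariq: subject of the clause headed by 'tell'; c-commands the reflexive within its binding domain — allowed (Principle A).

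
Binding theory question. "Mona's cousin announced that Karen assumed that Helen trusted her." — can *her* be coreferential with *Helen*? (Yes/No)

*her* is a pronoun; Principle B requires it to be free in its binding domain — the clause headed by 'trusted'.
— Helen: subject of the clause headed by 'trusted'; c-commands the pronoun within its binding domain — blocked (Principle B).

No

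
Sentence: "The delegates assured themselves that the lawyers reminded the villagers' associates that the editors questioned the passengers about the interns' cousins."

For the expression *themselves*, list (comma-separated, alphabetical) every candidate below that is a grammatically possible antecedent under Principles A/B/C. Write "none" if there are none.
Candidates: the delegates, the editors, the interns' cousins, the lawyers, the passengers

*themselves* is a reflexive; Principle A requires it to be bound within its binding domain — the matrix clause.
— the delegates: subject of the matrix clause; c-commands the reflexive within its binding domain — allowed (Principle A).
— the editors: subject of the clause headed by 'questioned'; does not c-command the reflexive — cannot bind it (Principle A).
— the interns' cousins: second object of the clause headed by 'questioned'; does not c-command the reflexive — cannot bind it (Principle A).
— the lawyers: subject of the clause headed by 'reminded'; does not c-command the reflexive — cannot bind it (Principle A).
— the passengers: object of the clause headed by 'questioned'; does not c-command the reflexive — cannot bind it (Principle A).

the delegates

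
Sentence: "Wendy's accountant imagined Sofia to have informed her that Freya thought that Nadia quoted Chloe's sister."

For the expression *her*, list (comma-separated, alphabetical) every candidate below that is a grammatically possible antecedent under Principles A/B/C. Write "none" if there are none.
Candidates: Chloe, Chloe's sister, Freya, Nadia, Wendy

*her* is a pronoun; Principle B requires it to be free in its binding domain — the clause headed by 'informed'.
— Chloe: possessor inside the object DP of the clause headed by 'quoted'; is c-commanded by the pronoun; coreference would bind this R-expression — blocked (Principle C).
— Chloe's sister: object of the clause headed by 'quoted'; is c-commanded by the pronoun; coreference would bind this R-expression — blocked (Principle C).
— Freya: subject of the clause headed by 'thought'; is c-commanded by the pronoun; coreference would bind this R-expression — blocked (Principle C).
— Nadia: subject of the clause headed by 'quoted'; is c-commanded by the pronoun; coreference would bind this R-expression — blocked (Principle C).
— Wendy: possessor inside the subject DP of the matrix clause; does not c-command the pronoun — Principle B does not apply; allowed.

Wendy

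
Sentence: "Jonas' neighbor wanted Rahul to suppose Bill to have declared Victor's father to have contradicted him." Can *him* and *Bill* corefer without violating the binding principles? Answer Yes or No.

Yes

*Bill* is an R-expression; Principle C requires it to be free (not bound by any c-commanding expression).
— him: object of the clause headed by 'contradicted'; the pronoun does not c-command the R-expression — coreference allowed.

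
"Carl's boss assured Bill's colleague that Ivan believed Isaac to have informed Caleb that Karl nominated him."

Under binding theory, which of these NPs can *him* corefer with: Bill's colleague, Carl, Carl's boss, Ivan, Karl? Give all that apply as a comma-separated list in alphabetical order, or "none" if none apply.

*him* is a pronoun; Principle B requires it to be free in its binding domain — the clause headed by 'nominated'.
— Bill's colleague: object of the matrix clause; c-commands the pronoun but lies outside its binding domain — allowed.
— Carl: possessor inside the subject DP of the matrix clause; does not c-command the pronoun — Principle B does not apply; allowed.
— Carl's boss: subject of the matrix clause; c-commands the pronoun but lies outside its binding domain — allowed.
— Ivan: subject of the clause headed by 'believed'; c-commands the pronoun but lies outside its binding domain — allowed.
— Karl: subject of the clause headed by 'nominated'; c-commands the pronoun within its binding domain — blocked (Principle B).

Bill's colleague, Carl, Carl's boss, Ivan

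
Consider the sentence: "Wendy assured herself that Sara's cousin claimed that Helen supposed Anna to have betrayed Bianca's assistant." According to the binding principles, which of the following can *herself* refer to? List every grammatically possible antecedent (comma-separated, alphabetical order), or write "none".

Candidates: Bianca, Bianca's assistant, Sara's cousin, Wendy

*herself* is a reflexive; Principle A requires it to be bound within its binding domain — the matrix clause.
— Bianca: possessor inside the object DP of the clause headed by 'betrayed'; does not c-command the reflexive — cannot bind it (Principle A).
— Bianca's assistant: object of the clause headed by 'betrayed'; does not c-command the reflexive — cannot bind it (Principle A).
— Sara's cousin: subject of the clause headed by 'claimed'; does not c-command the reflexive — cannot bind it (Principle A).
— Wendy: subject of the matrix clause; c-commands the reflexive within its binding domain — allowed (Principle A).

Wendy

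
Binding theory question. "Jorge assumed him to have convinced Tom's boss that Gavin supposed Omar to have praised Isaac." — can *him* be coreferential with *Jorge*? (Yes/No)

No

*him* is a pronoun; Principle B requires it to be free in its binding domain — the matrix clause.
— Jorge: subject of the matrix clause; c-commands the pronoun within its binding domain — blocked (Principle B).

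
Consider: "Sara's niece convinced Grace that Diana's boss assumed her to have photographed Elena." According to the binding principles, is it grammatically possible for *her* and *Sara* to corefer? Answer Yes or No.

Yes

*her* is a pronoun; Principle B requires it to be free in its binding domain — the clause headed by 'assumed'.
— Sara: possessor inside the subject DP of the matrix clause; does not c-command the pronoun — Principle B does not apply; allowed.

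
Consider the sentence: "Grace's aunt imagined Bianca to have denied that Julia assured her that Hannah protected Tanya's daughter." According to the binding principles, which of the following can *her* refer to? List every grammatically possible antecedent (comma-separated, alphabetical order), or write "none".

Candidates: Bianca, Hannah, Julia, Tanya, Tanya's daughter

Bianca

*her* is a pronoun; Principle B requires it to be free in its binding domain — the clause headed by 'assured'.
— Bianca: subject of the clause headed by 'denied'; c-commands the pronoun but lies outside its binding domain — allowed.
— Hannah: subject of the clause headed by 'protected'; is c-commanded by the pronoun; coreference would bind this R-expression — blocked (Principle C).
— Julia: subject of the clause headed by 'assured'; c-commands the pronoun within its binding domain — blocked (Principle B).
— Tanya: possessor inside the object DP of the clause headed by 'protected'; is c-commanded by the pronoun; coreference would bind this R-expression — blocked (Principle C).
— Tanya's daughter: object of the clause headed by 'protected'; is c-commanded by the pronoun; coreference would bind this R-expression — blocked (Principle C).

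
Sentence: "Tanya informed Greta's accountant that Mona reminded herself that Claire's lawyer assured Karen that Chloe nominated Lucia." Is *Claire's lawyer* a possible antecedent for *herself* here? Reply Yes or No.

*herself* is a reflexive; Principle A requires it to be bound within its binding domain — the clause headed by 'reminded'.
— Claire's lawyer: subject of the clause headed by 'assured'; does not c-command the reflexive — cannot bind it (Principle A).

No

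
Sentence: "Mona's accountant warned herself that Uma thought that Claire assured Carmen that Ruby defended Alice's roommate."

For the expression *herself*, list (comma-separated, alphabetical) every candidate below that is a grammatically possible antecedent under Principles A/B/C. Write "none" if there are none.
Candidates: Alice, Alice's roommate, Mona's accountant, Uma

*herself* is a reflexive; Principle A requires it to be bound within its binding domain — the matrix clause.
— Alice: possessor inside the object DP of the clause headed by 'defended'; does not c-command the reflexive — cannot bind it (Principle A).
— Alice's roommate: object of the clause headed by 'defended'; does not c-command the reflexive — cannot bind it (Principle A).
— Mona's accountant: subject of the matrix clause; c-commands the reflexive within its binding domain — allowed (Principle A).
— Uma: subject of the clause headed by 'thought'; does not c-command the reflexive — cannot bind it (Principle A).

Mona's accountant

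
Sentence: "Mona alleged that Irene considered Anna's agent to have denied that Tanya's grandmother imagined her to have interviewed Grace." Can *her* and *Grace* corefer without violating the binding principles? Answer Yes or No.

No

*Grace* is an R-expression; Principle C requires it to be free (not bound by any c-commanding expression).
— her: subject of the clause headed by 'interviewed'; the pronoun c-commands the R-expression — coreference blocked (Principle C).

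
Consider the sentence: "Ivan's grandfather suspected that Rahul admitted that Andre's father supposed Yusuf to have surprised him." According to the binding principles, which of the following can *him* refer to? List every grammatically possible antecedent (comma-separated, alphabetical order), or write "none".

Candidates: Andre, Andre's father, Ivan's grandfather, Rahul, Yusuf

Andre, Andre's father, Ivan's grandfather, Rahul

*him* is a pronoun; Principle B requires it to be free in its binding domain — the clause headed by 'surprised'.
— Andre: possessor inside the subject DP of the clause headed by 'supposed'; does not c-command the pronoun — Principle B does not apply; allowed.
— Andre's father: subject of the clause headed by 'supposed'; c-commands the pronoun but lies outside its binding domain — allowed.
— Ivan's grandfather: subject of the matrix clause; c-commands the pronoun but lies outside its binding domain — allowed.
— Rahul: subject of the clause headed by 'admitted'; c-commands the pronoun but lies outside its binding domain — allowed.
— Yusuf: subject of the clause headed by 'surprised'; c-commands the pronoun within its binding domain — blocked (Principle B).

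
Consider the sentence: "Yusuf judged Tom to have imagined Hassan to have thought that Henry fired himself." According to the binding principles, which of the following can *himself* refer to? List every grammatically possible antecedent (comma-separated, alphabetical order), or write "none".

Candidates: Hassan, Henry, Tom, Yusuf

*himself* is a reflexive; Principle A requires it to be bound within its binding domain — the clause headed by 'fired'.
— Hassan: subject of the clause headed by 'thought'; c-commands the reflexive but lies outside its binding domain — cannot bind it (Principle A).
— Henry: subject of the clause headed by 'fired'; c-commands the reflexive within its binding domain — allowed (Principle A).
— Tom: subject of the clause headed by 'imagined'; c-commands the reflexive but lies outside its binding domain — cannot bind it (Principle A).
— Yusuf: subject of the matrix clause; c-commands the reflexive but lies outside its binding domain — cannot bind it (Principle A).

Henry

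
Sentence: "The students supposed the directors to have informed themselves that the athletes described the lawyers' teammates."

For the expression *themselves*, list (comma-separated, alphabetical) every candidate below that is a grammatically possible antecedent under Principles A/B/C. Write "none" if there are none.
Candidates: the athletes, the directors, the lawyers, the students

the directors

*themselves* is a reflexive; Principle A requires it to be bound within its binding domain — the clause headed by 'informed'.
— the athletes: subject of the clause headed by 'described'; does not c-command the reflexive — cannot bind it (Principle A).
— the directors: subject of the clause headed by 'informed'; c-commands the reflexive within its binding domain — allowed (Principle A).
— the lawyers: possessor inside the object DP of the clause headed by 'described'; does not c-command the reflexive — cannot bind it (Principle A).
— the students: subject of the matrix clause; c-commands the reflexive but lies outside its binding domain — cannot bind it (Principle A).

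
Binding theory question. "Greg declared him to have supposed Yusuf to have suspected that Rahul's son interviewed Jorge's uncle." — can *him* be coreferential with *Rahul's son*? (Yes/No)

*him* is a pronoun; Principle B requires it to be free in its binding domain — the matrix clause.
— Rahul's son: subject of the clause headed by 'interviewed'; is c-commanded by the pronoun; coreference would bind this R-expression — blocked (Principle C).

No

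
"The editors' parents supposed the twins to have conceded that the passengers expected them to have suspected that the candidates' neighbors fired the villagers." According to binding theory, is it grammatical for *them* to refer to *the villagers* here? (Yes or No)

No

*the villagers* is an R-expression; Principle C requires it to be free (not bound by any c-commanding expression).
— them: subject of the clause headed by 'suspected'; the pronoun c-commands the R-expression — coreference blocked (Principle C).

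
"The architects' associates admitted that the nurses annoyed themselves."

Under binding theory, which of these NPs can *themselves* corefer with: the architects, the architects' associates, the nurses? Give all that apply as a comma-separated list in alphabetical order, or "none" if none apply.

the nurses

*themselves* is a reflexive; Principle A requires it to be bound within its binding domain — the clause headed by 'annoyed'.
— the architects: possessor inside the subject DP of the matrix clause; does not c-command the reflexive — cannot bind it (Principle A).
— the architects' associates: subject of the matrix clause; c-commands the reflexive but lies outside its binding domain — cannot bind it (Principle A).
— the nurses: subject of the clause headed by 'annoyed'; c-commands the reflexive within its binding domain — allowed (Principle A).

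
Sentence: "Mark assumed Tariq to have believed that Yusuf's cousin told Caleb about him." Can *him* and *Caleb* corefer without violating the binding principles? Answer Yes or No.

No

*Caleb* is an R-expression; Principle C requires it to be free (not bound by any c-commanding expression).
— him: second object of the clause headed by 'told'; the R-expression locally c-commands the pronoun — coreference blocked (Principle B on the pronoun).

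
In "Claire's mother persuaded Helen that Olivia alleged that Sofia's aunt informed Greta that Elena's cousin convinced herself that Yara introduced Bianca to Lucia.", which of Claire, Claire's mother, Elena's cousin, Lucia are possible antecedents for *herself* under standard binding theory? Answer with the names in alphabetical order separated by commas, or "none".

Elena's cousin

*herself* is a reflexive; Principle A requires it to be bound within its binding domain — the clause headed by 'convinced'.
— Claire: possessor inside the subject DP of the matrix clause; does not c-command the reflexive — cannot bind it (Principle A).
— Claire's mother: subject of the matrix clause; c-commands the reflexive but lies outside its binding domain — cannot bind it (Principle A).
— Elena's cousin: subject of the clause headed by 'convinced'; c-commands the reflexive within its binding domain — allowed (Principle A).
— Lucia: second object of the clause headed by 'introduced'; does not c-command the reflexive — cannot bind it (Principle A).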